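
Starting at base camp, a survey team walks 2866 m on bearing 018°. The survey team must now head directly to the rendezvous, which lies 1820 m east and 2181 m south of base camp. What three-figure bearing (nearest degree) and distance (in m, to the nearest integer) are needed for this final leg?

Leg 1 (018°, 2866 m): east 2866 sin 18° = 885.64, north 2866 cos 18° = 2725.73
Current position: (885.64, 2725.73). Target: (1820, -2181). Remaining: Δeast = 934.36, Δnorth = -4906.73.
Bearing = atan2(934.36, -4906.73) mod 360° = 169.22°; distance = √((934.36)² + (-4906.73)²) = 4994.898 m.

169°, 4995 m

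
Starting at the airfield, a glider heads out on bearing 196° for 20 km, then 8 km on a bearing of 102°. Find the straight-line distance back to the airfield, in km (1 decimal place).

21.0 km

Leg 1 (196°, 20 km): east 20 sin 196° = -5.51, north 20 cos 196° = -19.23
Leg 2 (102°, 8 km): east 8 sin 102° = 7.83, north 8 cos 102° = -1.66
Net: 2.31 east, -20.89 north. Distance = √((2.31)² + (-20.89)²) = 21.016 km.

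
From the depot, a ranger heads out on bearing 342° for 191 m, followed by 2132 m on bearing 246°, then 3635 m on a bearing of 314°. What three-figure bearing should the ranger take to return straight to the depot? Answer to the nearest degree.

Leg 1 (342°, 191 m): east 191 sin 342° = -59.02, north 191 cos 342° = 181.65
Leg 2 (246°, 2132 m): east 2132 sin 246° = -1947.68, north 2132 cos 246° = -867.16
Leg 3 (314°, 3635 m): east 3635 sin 314° = -2614.80, north 3635 cos 314° = 2525.08
Net displacement: -4621.50 east, 1839.57 north. Direction back to start is (4621.50, -1839.57): bearing = atan2(4621.50, -1839.57) mod 360° = 111.70° ≈ 112°.

112°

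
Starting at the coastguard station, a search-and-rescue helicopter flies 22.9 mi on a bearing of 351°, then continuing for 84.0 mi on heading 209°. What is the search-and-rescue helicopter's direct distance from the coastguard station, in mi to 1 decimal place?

67.4 mi

Leg 1 (351°, 22.9 mi): east 22.9 sin 351° = -3.58, north 22.9 cos 351° = 22.62
Leg 2 (209°, 84.0 mi): east 84.0 sin 209° = -40.72, north 84.0 cos 209° = -73.47
Net: -44.31 east, -50.85 north. Distance = √((-44.31)² + (-50.85)²) = 67.445 mi.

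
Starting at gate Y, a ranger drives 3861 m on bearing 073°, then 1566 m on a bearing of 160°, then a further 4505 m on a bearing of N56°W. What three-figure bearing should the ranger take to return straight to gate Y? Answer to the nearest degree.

193°

Leg 1 (073°, 3861 m): east 3861 sin 73° = 3692.29, north 3861 cos 73° = 1128.85
Leg 2 (160°, 1566 m): east 1566 sin 160° = 535.60, north 1566 cos 160° = -1471.56
Leg 3 (N56°W, 4505 m): east 4505 sin 304° = -3734.81, north 4505 cos 304° = 2519.16
Net displacement: 493.08 east, 2176.45 north. Direction back to start is (-493.08, -2176.45): bearing = atan2(-493.08, -2176.45) mod 360° = 192.77° ≈ 193°.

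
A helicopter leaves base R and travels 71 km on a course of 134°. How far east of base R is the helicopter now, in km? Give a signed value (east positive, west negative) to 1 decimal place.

51.1 km

Leg 1 (134°, 71 km): east 71 sin 134° = 51.07, north 71 cos 134° = -49.32
Net east component: 51.07 km.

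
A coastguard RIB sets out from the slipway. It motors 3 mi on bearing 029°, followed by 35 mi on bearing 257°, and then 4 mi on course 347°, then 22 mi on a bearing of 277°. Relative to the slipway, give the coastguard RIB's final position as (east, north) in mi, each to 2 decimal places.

Leg 1 (029°, 3 mi): east 3 sin 29° = 1.45, north 3 cos 29° = 2.62
Leg 2 (257°, 35 mi): east 35 sin 257° = -34.10, north 35 cos 257° = -7.87
Leg 3 (347°, 4 mi): east 4 sin 347° = -0.90, north 4 cos 347° = 3.90
Leg 4 (277°, 22 mi): east 22 sin 277° = -21.84, north 22 cos 277° = 2.68
Summing: -55.38 mi east, 1.33 mi north → (-55.38, 1.33).

(-55.38, 1.33)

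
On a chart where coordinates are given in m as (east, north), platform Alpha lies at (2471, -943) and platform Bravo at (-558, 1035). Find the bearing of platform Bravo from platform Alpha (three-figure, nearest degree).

303°

Δeast = -558 − 2471 = -3029.00; Δnorth = 1035 − -943 = 1978.00.
Bearing = atan2(Δeast, Δnorth) mod 360° = 303.15° ≈ 303°.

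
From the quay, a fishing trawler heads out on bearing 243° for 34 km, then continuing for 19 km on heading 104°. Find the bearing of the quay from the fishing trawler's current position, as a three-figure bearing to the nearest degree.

031°

Leg 1 (243°, 34 km): east 34 sin 243° = -30.29, north 34 cos 243° = -15.44
Leg 2 (104°, 19 km): east 19 sin 104° = 18.44, north 19 cos 104° = -4.60
Net displacement: -11.86 east, -20.03 north. Direction back to start is (11.86, 20.03): bearing = atan2(11.86, 20.03) mod 360° = 30.62° ≈ 031°.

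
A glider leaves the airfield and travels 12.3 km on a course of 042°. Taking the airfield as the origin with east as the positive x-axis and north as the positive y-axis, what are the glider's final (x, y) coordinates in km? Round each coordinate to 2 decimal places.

Leg 1 (042°, 12.3 km): east 12.3 sin 42° = 8.23, north 12.3 cos 42° = 9.14
Summing: 8.23 km east, 9.14 km north → (8.23, 9.14).

(8.23, 9.14)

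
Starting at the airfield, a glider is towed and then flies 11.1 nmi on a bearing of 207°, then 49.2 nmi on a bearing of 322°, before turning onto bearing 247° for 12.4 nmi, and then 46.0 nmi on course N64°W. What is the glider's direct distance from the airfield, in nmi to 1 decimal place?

98.6 nmi

Leg 1 (207°, 11.1 nmi): east 11.1 sin 207° = -5.04, north 11.1 cos 207° = -9.89
Leg 2 (322°, 49.2 nmi): east 49.2 sin 322° = -30.29, north 49.2 cos 322° = 38.77
Leg 3 (247°, 12.4 nmi): east 12.4 sin 247° = -11.41, north 12.4 cos 247° = -4.85
Leg 4 (N64°W, 46.0 nmi): east 46.0 sin 296° = -41.34, north 46.0 cos 296° = 20.17
Net: -88.09 east, 44.20 north. Distance = √((-88.09)² + (44.20)²) = 98.556 nmi.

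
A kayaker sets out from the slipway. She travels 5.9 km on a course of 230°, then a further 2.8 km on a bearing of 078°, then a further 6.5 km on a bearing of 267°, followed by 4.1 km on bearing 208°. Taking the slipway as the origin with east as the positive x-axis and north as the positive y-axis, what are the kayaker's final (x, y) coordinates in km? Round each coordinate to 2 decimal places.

(-10.20, -7.17)

Leg 1 (230°, 5.9 km): east 5.9 sin 230° = -4.52, north 5.9 cos 230° = -3.79
Leg 2 (078°, 2.8 km): east 2.8 sin 78° = 2.74, north 2.8 cos 78° = 0.58
Leg 3 (267°, 6.5 km): east 6.5 sin 267° = -6.49, north 6.5 cos 267° = -0.34
Leg 4 (208°, 4.1 km): east 4.1 sin 208° = -1.92, north 4.1 cos 208° = -3.62
Summing: -10.20 km east, -7.17 km north → (-10.20, -7.17).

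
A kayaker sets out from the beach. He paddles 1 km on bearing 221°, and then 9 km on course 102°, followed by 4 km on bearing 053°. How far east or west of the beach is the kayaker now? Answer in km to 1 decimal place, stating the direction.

Leg 1 (221°, 1 km): east 1 sin 221° = -0.66, north 1 cos 221° = -0.75
Leg 2 (102°, 9 km): east 9 sin 102° = 8.80, north 9 cos 102° = -1.87
Leg 3 (053°, 4 km): east 4 sin 53° = 3.19, north 4 cos 53° = 2.41
Net east component: 11.34 km.

11.3 km east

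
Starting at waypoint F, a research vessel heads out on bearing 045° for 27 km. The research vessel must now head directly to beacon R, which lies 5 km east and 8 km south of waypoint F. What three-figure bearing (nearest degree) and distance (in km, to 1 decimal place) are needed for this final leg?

207°, 30.5 km

Leg 1 (045°, 27 km): east 27 sin 45° = 19.09, north 27 cos 45° = 19.09
Current position: (19.09, 19.09). Target: (5, -8). Remaining: Δeast = -14.09, Δnorth = -27.09.
Bearing = atan2(-14.09, -27.09) mod 360° = 207.48°; distance = √((-14.09)² + (-27.09)²) = 30.538 km.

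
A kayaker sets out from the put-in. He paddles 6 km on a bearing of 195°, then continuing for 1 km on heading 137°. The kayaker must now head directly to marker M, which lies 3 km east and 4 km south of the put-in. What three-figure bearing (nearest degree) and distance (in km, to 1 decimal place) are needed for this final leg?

057°, 4.6 km

Leg 1 (195°, 6 km): east 6 sin 195° = -1.55, north 6 cos 195° = -5.80
Leg 2 (137°, 1 km): east 1 sin 137° = 0.68, north 1 cos 137° = -0.73
Current position: (-0.87, -6.53). Target: (3, -4). Remaining: Δeast = 3.87, Δnorth = 2.53.
Bearing = atan2(3.87, 2.53) mod 360° = 56.86°; distance = √((3.87)² + (2.53)²) = 4.623 km.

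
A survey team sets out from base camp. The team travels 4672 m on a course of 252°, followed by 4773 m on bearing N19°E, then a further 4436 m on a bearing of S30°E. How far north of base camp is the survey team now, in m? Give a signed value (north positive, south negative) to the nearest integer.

Leg 1 (252°, 4672 m): east 4672 sin 252° = -4443.34, north 4672 cos 252° = -1443.73
Leg 2 (N19°E, 4773 m): east 4773 sin 19° = 1553.94, north 4773 cos 19° = 4512.96
Leg 3 (S30°E, 4436 m): east 4436 sin 150° = 2218.00, north 4436 cos 150° = -3841.69
Net north component: -772.46 m.

-772 m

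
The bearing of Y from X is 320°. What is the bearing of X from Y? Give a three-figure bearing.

Back-bearing = 320° − 180° = 140°.

140°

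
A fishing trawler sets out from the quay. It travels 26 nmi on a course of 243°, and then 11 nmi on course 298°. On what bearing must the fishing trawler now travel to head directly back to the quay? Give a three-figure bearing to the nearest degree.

Leg 1 (243°, 26 nmi): east 26 sin 243° = -23.17, north 26 cos 243° = -11.80
Leg 2 (298°, 11 nmi): east 11 sin 298° = -9.71, north 11 cos 298° = 5.16
Net displacement: -32.88 east, -6.64 north. Direction back to start is (32.88, 6.64): bearing = atan2(32.88, 6.64) mod 360° = 78.58° ≈ 079°.

079°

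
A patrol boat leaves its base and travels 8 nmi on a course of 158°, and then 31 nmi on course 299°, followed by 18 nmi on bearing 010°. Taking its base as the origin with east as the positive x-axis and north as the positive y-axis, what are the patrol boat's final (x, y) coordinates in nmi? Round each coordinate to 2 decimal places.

Leg 1 (158°, 8 nmi): east 8 sin 158° = 3.00, north 8 cos 158° = -7.42
Leg 2 (299°, 31 nmi): east 31 sin 299° = -27.11, north 31 cos 299° = 15.03
Leg 3 (010°, 18 nmi): east 18 sin 10° = 3.13, north 18 cos 10° = 17.73
Summing: -20.99 nmi east, 25.34 nmi north → (-20.99, 25.34).

(-20.99, 25.34)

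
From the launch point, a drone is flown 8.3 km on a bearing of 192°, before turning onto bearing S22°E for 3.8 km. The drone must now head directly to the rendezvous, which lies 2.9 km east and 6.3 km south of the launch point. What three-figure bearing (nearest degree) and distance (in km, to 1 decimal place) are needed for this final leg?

031°, 6.2 km

Leg 1 (192°, 8.3 km): east 8.3 sin 192° = -1.73, north 8.3 cos 192° = -8.12
Leg 2 (S22°E, 3.8 km): east 3.8 sin 158° = 1.42, north 3.8 cos 158° = -3.52
Current position: (-0.30, -11.64). Target: (2.9, -6.3). Remaining: Δeast = 3.20, Δnorth = 5.34.
Bearing = atan2(3.20, 5.34) mod 360° = 30.94°; distance = √((3.20)² + (5.34)²) = 6.228 km.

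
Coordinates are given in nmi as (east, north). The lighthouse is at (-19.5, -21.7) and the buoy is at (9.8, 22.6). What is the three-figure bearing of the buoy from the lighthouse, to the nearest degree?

033°

Δeast = 9.8 − -19.5 = 29.30; Δnorth = 22.6 − -21.7 = 44.30.
Bearing = atan2(Δeast, Δnorth) mod 360° = 33.48° ≈ 033°.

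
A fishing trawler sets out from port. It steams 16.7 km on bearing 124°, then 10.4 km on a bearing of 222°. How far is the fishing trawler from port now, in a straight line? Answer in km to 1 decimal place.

18.4 km

Leg 1 (124°, 16.7 km): east 16.7 sin 124° = 13.84, north 16.7 cos 124° = -9.34
Leg 2 (222°, 10.4 km): east 10.4 sin 222° = -6.96, north 10.4 cos 222° = -7.73
Net: 6.89 east, -17.07 north. Distance = √((6.89)² + (-17.07)²) = 18.404 km.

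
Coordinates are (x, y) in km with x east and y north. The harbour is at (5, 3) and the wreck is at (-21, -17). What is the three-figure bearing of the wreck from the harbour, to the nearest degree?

Δeast = -21 − 5 = -26.00; Δnorth = -17 − 3 = -20.00.
Bearing = atan2(Δeast, Δnorth) mod 360° = 232.43° ≈ 232°.

232°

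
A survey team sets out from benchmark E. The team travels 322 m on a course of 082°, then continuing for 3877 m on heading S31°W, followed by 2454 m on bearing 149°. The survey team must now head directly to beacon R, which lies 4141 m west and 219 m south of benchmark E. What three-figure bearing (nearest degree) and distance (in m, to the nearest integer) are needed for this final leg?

324°, 6368 m

Leg 1 (082°, 322 m): east 322 sin 82° = 318.87, north 322 cos 82° = 44.81
Leg 2 (S31°W, 3877 m): east 3877 sin 211° = -1996.80, north 3877 cos 211° = -3323.24
Leg 3 (149°, 2454 m): east 2454 sin 149° = 1263.90, north 2454 cos 149° = -2103.49
Current position: (-414.03, -5381.91). Target: (-4141, -219). Remaining: Δeast = -3726.97, Δnorth = 5162.91.
Bearing = atan2(-3726.97, 5162.91) mod 360° = 324.18°; distance = √((-3726.97)² + (5162.91)²) = 6367.570 m.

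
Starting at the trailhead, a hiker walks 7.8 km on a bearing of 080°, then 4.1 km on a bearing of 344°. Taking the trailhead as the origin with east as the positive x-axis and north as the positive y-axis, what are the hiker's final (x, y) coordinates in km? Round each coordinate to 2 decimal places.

(6.55, 5.30)

Leg 1 (080°, 7.8 km): east 7.8 sin 80° = 7.68, north 7.8 cos 80° = 1.35
Leg 2 (344°, 4.1 km): east 4.1 sin 344° = -1.13, north 4.1 cos 344° = 3.94
Summing: 6.55 km east, 5.30 km north → (6.55, 5.30).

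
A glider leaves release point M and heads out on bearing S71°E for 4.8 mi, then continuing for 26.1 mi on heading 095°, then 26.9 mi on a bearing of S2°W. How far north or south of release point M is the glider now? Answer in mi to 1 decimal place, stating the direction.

Leg 1 (S71°E, 4.8 mi): east 4.8 sin 109° = 4.54, north 4.8 cos 109° = -1.56
Leg 2 (095°, 26.1 mi): east 26.1 sin 95° = 26.00, north 26.1 cos 95° = -2.27
Leg 3 (S2°W, 26.9 mi): east 26.9 sin 182° = -0.94, north 26.9 cos 182° = -26.88
Net north component: -30.72 mi.

30.7 mi south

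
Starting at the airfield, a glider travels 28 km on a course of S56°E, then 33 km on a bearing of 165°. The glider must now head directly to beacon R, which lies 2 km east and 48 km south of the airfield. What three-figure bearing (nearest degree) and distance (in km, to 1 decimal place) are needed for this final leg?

Leg 1 (S56°E, 28 km): east 28 sin 124° = 23.21, north 28 cos 124° = -15.66
Leg 2 (165°, 33 km): east 33 sin 165° = 8.54, north 33 cos 165° = -31.88
Current position: (31.75, -47.53). Target: (2, -48). Remaining: Δeast = -29.75, Δnorth = -0.47.
Bearing = atan2(-29.75, -0.47) mod 360° = 269.10°; distance = √((-29.75)² + (-0.47)²) = 29.758 km.

269°, 29.8 km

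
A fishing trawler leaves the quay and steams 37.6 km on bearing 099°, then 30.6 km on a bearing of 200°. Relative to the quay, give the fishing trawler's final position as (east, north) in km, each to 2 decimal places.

(26.67, -34.64)

Leg 1 (099°, 37.6 km): east 37.6 sin 99° = 37.14, north 37.6 cos 99° = -5.88
Leg 2 (200°, 30.6 km): east 30.6 sin 200° = -10.47, north 30.6 cos 200° = -28.75
Summing: 26.67 km east, -34.64 km north → (26.67, -34.64).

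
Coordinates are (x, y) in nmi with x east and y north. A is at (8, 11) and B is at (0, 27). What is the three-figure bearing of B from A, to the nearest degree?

333°

Δeast = 0 − 8 = -8.00; Δnorth = 27 − 11 = 16.00.
Bearing = atan2(Δeast, Δnorth) mod 360° = 333.43° ≈ 333°.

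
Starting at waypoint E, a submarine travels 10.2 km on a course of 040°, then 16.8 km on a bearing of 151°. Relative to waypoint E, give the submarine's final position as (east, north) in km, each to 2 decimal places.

Leg 1 (040°, 10.2 km): east 10.2 sin 40° = 6.56, north 10.2 cos 40° = 7.81
Leg 2 (151°, 16.8 km): east 16.8 sin 151° = 8.14, north 16.8 cos 151° = -14.69
Summing: 14.70 km east, -6.88 km north → (14.70, -6.88).

(14.70, -6.88)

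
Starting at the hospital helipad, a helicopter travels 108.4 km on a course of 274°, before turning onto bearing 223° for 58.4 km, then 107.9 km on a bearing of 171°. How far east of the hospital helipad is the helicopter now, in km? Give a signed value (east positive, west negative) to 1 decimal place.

-131.1 km

Leg 1 (274°, 108.4 km): east 108.4 sin 274° = -108.14, north 108.4 cos 274° = 7.56
Leg 2 (223°, 58.4 km): east 58.4 sin 223° = -39.83, north 58.4 cos 223° = -42.71
Leg 3 (171°, 107.9 km): east 107.9 sin 171° = 16.88, north 107.9 cos 171° = -106.57
Net east component: -131.09 km.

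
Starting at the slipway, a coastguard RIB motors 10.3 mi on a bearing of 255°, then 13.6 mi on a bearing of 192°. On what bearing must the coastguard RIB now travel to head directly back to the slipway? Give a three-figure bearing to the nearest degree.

039°

Leg 1 (255°, 10.3 mi): east 10.3 sin 255° = -9.95, north 10.3 cos 255° = -2.67
Leg 2 (192°, 13.6 mi): east 13.6 sin 192° = -2.83, north 13.6 cos 192° = -13.30
Net displacement: -12.78 east, -15.97 north. Direction back to start is (12.78, 15.97): bearing = atan2(12.78, 15.97) mod 360° = 38.66° ≈ 039°.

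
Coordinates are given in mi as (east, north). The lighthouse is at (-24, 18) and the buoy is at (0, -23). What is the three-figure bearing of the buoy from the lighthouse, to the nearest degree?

Δeast = 0 − -24 = 24.00; Δnorth = -23 − 18 = -41.00.
Bearing = atan2(Δeast, Δnorth) mod 360° = 149.66° ≈ 150°.

150°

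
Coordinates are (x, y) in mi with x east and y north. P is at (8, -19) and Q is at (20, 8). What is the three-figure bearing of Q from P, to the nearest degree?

024°

Δeast = 20 − 8 = 12.00; Δnorth = 8 − -19 = 27.00.
Bearing = atan2(Δeast, Δnorth) mod 360° = 23.96° ≈ 024°.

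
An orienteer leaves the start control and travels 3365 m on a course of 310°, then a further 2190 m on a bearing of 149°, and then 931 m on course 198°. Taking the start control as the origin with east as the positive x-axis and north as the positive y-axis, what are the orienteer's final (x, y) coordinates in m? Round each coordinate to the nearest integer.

(-1738, -600)

Leg 1 (310°, 3365 m): east 3365 sin 310° = -2577.74, north 3365 cos 310° = 2162.98
Leg 2 (149°, 2190 m): east 2190 sin 149° = 1127.93, north 2190 cos 149° = -1877.20
Leg 3 (198°, 931 m): east 931 sin 198° = -287.69, north 931 cos 198° = -885.43
Summing: -1737.50 m east, -599.65 m north → (-1738, -600).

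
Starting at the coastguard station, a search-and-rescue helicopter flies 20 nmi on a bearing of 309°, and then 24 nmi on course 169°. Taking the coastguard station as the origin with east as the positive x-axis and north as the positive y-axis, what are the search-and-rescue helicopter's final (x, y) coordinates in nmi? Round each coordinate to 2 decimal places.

Leg 1 (309°, 20 nmi): east 20 sin 309° = -15.54, north 20 cos 309° = 12.59
Leg 2 (169°, 24 nmi): east 24 sin 169° = 4.58, north 24 cos 169° = -23.56
Summing: -10.96 nmi east, -10.97 nmi north → (-10.96, -10.97).

(-10.96, -10.97)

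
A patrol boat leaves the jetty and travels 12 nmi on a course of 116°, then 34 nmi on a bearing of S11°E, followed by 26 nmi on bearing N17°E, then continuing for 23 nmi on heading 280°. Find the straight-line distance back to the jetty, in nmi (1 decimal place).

Leg 1 (116°, 12 nmi): east 12 sin 116° = 10.79, north 12 cos 116° = -5.26
Leg 2 (S11°E, 34 nmi): east 34 sin 169° = 6.49, north 34 cos 169° = -33.38
Leg 3 (N17°E, 26 nmi): east 26 sin 17° = 7.60, north 26 cos 17° = 24.86
Leg 4 (280°, 23 nmi): east 23 sin 280° = -22.65, north 23 cos 280° = 3.99
Net: 2.22 east, -9.78 north. Distance = √((2.22)² + (-9.78)²) = 10.028 nmi.

10.0 nmi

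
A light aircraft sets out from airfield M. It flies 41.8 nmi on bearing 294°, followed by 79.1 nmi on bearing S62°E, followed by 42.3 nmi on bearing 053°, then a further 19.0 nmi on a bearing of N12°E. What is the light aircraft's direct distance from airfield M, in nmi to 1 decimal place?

Leg 1 (294°, 41.8 nmi): east 41.8 sin 294° = -38.19, north 41.8 cos 294° = 17.00
Leg 2 (S62°E, 79.1 nmi): east 79.1 sin 118° = 69.84, north 79.1 cos 118° = -37.14
Leg 3 (053°, 42.3 nmi): east 42.3 sin 53° = 33.78, north 42.3 cos 53° = 25.46
Leg 4 (N12°E, 19.0 nmi): east 19.0 sin 12° = 3.95, north 19.0 cos 12° = 18.58
Net: 69.39 east, 23.91 north. Distance = √((69.39)² + (23.91)²) = 73.391 nmi.

73.4 nmi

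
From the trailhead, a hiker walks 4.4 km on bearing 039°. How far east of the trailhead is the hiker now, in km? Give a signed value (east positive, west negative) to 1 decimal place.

2.8 km

Leg 1 (039°, 4.4 km): east 4.4 sin 39° = 2.77, north 4.4 cos 39° = 3.42
Net east component: 2.77 km.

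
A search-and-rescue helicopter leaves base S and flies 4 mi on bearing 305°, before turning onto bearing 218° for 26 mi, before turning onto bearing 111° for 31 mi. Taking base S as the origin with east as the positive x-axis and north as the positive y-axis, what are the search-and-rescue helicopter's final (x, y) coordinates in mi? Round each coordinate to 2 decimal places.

Leg 1 (305°, 4 mi): east 4 sin 305° = -3.28, north 4 cos 305° = 2.29
Leg 2 (218°, 26 mi): east 26 sin 218° = -16.01, north 26 cos 218° = -20.49
Leg 3 (111°, 31 mi): east 31 sin 111° = 28.94, north 31 cos 111° = -11.11
Summing: 9.66 mi east, -29.30 mi north → (9.66, -29.30).

(9.66, -29.30)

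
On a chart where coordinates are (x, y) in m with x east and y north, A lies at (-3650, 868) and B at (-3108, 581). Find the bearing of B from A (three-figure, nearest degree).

118°

Δeast = -3108 − -3650 = 542.00; Δnorth = 581 − 868 = -287.00.
Bearing = atan2(Δeast, Δnorth) mod 360° = 117.90° ≈ 118°.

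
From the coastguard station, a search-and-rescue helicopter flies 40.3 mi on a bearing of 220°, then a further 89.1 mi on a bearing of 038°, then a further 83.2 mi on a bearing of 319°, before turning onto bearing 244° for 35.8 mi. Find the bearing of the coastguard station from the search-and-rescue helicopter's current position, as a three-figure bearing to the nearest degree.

Leg 1 (220°, 40.3 mi): east 40.3 sin 220° = -25.90, north 40.3 cos 220° = -30.87
Leg 2 (038°, 89.1 mi): east 89.1 sin 38° = 54.86, north 89.1 cos 38° = 70.21
Leg 3 (319°, 83.2 mi): east 83.2 sin 319° = -54.58, north 83.2 cos 319° = 62.79
Leg 4 (244°, 35.8 mi): east 35.8 sin 244° = -32.18, north 35.8 cos 244° = -15.69
Net displacement: -57.81 east, 86.44 north. Direction back to start is (57.81, -86.44): bearing = atan2(57.81, -86.44) mod 360° = 146.23° ≈ 146°.

146°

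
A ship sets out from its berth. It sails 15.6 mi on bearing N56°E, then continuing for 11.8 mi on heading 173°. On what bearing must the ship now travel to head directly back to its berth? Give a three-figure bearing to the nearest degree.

Leg 1 (N56°E, 15.6 mi): east 15.6 sin 56° = 12.93, north 15.6 cos 56° = 8.72
Leg 2 (173°, 11.8 mi): east 11.8 sin 173° = 1.44, north 11.8 cos 173° = -11.71
Net displacement: 14.37 east, -2.99 north. Direction back to start is (-14.37, 2.99): bearing = atan2(-14.37, 2.99) mod 360° = 281.75° ≈ 282°.

282°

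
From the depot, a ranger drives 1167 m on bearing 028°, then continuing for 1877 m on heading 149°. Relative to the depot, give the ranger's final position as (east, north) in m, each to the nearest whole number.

(1515, -579)

Leg 1 (028°, 1167 m): east 1167 sin 28° = 547.87, north 1167 cos 28° = 1030.40
Leg 2 (149°, 1877 m): east 1877 sin 149° = 966.73, north 1877 cos 149° = -1608.90
Summing: 1514.60 m east, -578.50 m north → (1515, -579).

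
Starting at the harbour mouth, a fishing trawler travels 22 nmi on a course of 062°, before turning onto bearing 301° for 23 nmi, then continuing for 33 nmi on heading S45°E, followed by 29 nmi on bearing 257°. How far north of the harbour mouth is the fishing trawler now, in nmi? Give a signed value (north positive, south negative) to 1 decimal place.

-7.7 nmi

Leg 1 (062°, 22 nmi): east 22 sin 62° = 19.42, north 22 cos 62° = 10.33
Leg 2 (301°, 23 nmi): east 23 sin 301° = -19.71, north 23 cos 301° = 11.85
Leg 3 (S45°E, 33 nmi): east 33 sin 135° = 23.33, north 33 cos 135° = -23.33
Leg 4 (257°, 29 nmi): east 29 sin 257° = -28.26, north 29 cos 257° = -6.52
Net north component: -7.68 nmi.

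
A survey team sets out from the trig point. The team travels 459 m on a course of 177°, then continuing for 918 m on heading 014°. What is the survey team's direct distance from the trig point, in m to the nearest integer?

497 m

Leg 1 (177°, 459 m): east 459 sin 177° = 24.02, north 459 cos 177° = -458.37
Leg 2 (014°, 918 m): east 918 sin 14° = 222.08, north 918 cos 14° = 890.73
Net: 246.11 east, 432.36 north. Distance = √((246.11)² + (432.36)²) = 497.498 m.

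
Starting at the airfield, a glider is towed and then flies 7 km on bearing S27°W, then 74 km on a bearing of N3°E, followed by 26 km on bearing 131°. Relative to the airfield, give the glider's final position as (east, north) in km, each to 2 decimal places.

(20.32, 50.60)

Leg 1 (S27°W, 7 km): east 7 sin 207° = -3.18, north 7 cos 207° = -6.24
Leg 2 (N3°E, 74 km): east 74 sin 3° = 3.87, north 74 cos 3° = 73.90
Leg 3 (131°, 26 km): east 26 sin 131° = 19.62, north 26 cos 131° = -17.06
Summing: 20.32 km east, 50.60 km north → (20.32, 50.60).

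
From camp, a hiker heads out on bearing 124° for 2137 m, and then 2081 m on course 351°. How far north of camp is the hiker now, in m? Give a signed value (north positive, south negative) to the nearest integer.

Leg 1 (124°, 2137 m): east 2137 sin 124° = 1771.65, north 2137 cos 124° = -1195.00
Leg 2 (351°, 2081 m): east 2081 sin 351° = -325.54, north 2081 cos 351° = 2055.38
Net north component: 860.38 m.

860 m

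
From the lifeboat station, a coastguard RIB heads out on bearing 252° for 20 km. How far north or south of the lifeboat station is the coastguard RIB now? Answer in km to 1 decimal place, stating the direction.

6.2 km south

Leg 1 (252°, 20 km): east 20 sin 252° = -19.02, north 20 cos 252° = -6.18
Net north component: -6.18 km.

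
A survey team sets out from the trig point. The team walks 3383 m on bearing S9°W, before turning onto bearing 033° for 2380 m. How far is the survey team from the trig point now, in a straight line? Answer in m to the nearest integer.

1549 m

Leg 1 (S9°W, 3383 m): east 3383 sin 189° = -529.22, north 3383 cos 189° = -3341.35
Leg 2 (033°, 2380 m): east 2380 sin 33° = 1296.24, north 2380 cos 33° = 1996.04
Net: 767.02 east, -1345.31 north. Distance = √((767.02)² + (-1345.31)²) = 1548.610 m.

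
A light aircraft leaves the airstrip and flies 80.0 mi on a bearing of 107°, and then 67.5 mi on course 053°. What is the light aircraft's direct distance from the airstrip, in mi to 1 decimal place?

131.5 mi

Leg 1 (107°, 80.0 mi): east 80.0 sin 107° = 76.50, north 80.0 cos 107° = -23.39
Leg 2 (053°, 67.5 mi): east 67.5 sin 53° = 53.91, north 67.5 cos 53° = 40.62
Net: 130.41 east, 17.23 north. Distance = √((130.41)² + (17.23)²) = 131.546 mi.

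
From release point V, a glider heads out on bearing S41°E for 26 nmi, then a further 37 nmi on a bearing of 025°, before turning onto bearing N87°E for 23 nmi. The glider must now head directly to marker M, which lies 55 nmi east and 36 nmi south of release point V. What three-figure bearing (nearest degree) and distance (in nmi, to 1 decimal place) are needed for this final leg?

Leg 1 (S41°E, 26 nmi): east 26 sin 139° = 17.06, north 26 cos 139° = -19.62
Leg 2 (025°, 37 nmi): east 37 sin 25° = 15.64, north 37 cos 25° = 33.53
Leg 3 (N87°E, 23 nmi): east 23 sin 87° = 22.97, north 23 cos 87° = 1.20
Current position: (55.66, 15.11). Target: (55, -36). Remaining: Δeast = -0.66, Δnorth = -51.11.
Bearing = atan2(-0.66, -51.11) mod 360° = 180.74°; distance = √((-0.66)² + (-51.11)²) = 51.119 nmi.

181°, 51.1 nmi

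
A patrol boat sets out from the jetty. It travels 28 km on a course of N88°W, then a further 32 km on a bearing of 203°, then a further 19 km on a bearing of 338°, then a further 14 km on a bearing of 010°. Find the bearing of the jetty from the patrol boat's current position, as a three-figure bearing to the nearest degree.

094°

Leg 1 (N88°W, 28 km): east 28 sin 272° = -27.98, north 28 cos 272° = 0.98
Leg 2 (203°, 32 km): east 32 sin 203° = -12.50, north 32 cos 203° = -29.46
Leg 3 (338°, 19 km): east 19 sin 338° = -7.12, north 19 cos 338° = 17.62
Leg 4 (010°, 14 km): east 14 sin 10° = 2.43, north 14 cos 10° = 13.79
Net displacement: -45.17 east, 2.92 north. Direction back to start is (45.17, -2.92): bearing = atan2(45.17, -2.92) mod 360° = 93.70° ≈ 094°.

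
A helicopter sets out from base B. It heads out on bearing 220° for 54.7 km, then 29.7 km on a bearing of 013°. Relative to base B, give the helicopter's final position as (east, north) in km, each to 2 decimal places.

(-28.48, -12.96)

Leg 1 (220°, 54.7 km): east 54.7 sin 220° = -35.16, north 54.7 cos 220° = -41.90
Leg 2 (013°, 29.7 km): east 29.7 sin 13° = 6.68, north 29.7 cos 13° = 28.94
Summing: -28.48 km east, -12.96 km north → (-28.48, -12.96).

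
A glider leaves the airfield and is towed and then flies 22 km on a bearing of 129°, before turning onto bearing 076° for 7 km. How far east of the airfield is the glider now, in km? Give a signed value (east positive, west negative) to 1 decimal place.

23.9 km

Leg 1 (129°, 22 km): east 22 sin 129° = 17.10, north 22 cos 129° = -13.85
Leg 2 (076°, 7 km): east 7 sin 76° = 6.79, north 7 cos 76° = 1.69
Net east component: 23.89 km.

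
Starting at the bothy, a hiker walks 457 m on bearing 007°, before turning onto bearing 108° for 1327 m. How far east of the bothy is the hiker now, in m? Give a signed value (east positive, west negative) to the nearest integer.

1318 m

Leg 1 (007°, 457 m): east 457 sin 7° = 55.69, north 457 cos 7° = 453.59
Leg 2 (108°, 1327 m): east 1327 sin 108° = 1262.05, north 1327 cos 108° = -410.07
Net east component: 1317.75 m.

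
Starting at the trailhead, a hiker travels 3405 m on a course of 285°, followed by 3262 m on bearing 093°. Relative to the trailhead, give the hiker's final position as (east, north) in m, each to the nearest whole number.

(-31, 711)

Leg 1 (285°, 3405 m): east 3405 sin 285° = -3288.98, north 3405 cos 285° = 881.28
Leg 2 (093°, 3262 m): east 3262 sin 93° = 3257.53, north 3262 cos 93° = -170.72
Summing: -31.45 m east, 710.56 m north → (-31, 711).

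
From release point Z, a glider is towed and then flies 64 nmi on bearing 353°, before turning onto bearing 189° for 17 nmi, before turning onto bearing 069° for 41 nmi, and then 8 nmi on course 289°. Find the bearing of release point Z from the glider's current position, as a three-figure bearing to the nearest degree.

198°

Leg 1 (353°, 64 nmi): east 64 sin 353° = -7.80, north 64 cos 353° = 63.52
Leg 2 (189°, 17 nmi): east 17 sin 189° = -2.66, north 17 cos 189° = -16.79
Leg 3 (069°, 41 nmi): east 41 sin 69° = 38.28, north 41 cos 69° = 14.69
Leg 4 (289°, 8 nmi): east 8 sin 289° = -7.56, north 8 cos 289° = 2.60
Net displacement: 20.25 east, 64.03 north. Direction back to start is (-20.25, -64.03): bearing = atan2(-20.25, -64.03) mod 360° = 197.55° ≈ 198°.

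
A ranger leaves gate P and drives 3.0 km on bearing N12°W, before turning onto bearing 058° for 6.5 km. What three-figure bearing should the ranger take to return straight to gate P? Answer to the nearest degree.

Leg 1 (N12°W, 3.0 km): east 3.0 sin 348° = -0.62, north 3.0 cos 348° = 2.93
Leg 2 (058°, 6.5 km): east 6.5 sin 58° = 5.51, north 6.5 cos 58° = 3.44
Net displacement: 4.89 east, 6.38 north. Direction back to start is (-4.89, -6.38): bearing = atan2(-4.89, -6.38) mod 360° = 217.47° ≈ 217°.

217°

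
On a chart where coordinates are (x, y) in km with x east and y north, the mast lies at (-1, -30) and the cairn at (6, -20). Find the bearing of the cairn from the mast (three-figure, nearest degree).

Δeast = 6 − -1 = 7.00; Δnorth = -20 − -30 = 10.00.
Bearing = atan2(Δeast, Δnorth) mod 360° = 34.99° ≈ 035°.

035°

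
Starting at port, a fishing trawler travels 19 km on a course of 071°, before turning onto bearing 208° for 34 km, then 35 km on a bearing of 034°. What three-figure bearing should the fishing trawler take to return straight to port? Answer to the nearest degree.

Leg 1 (071°, 19 km): east 19 sin 71° = 17.96, north 19 cos 71° = 6.19
Leg 2 (208°, 34 km): east 34 sin 208° = -15.96, north 34 cos 208° = -30.02
Leg 3 (034°, 35 km): east 35 sin 34° = 19.57, north 35 cos 34° = 29.02
Net displacement: 21.57 east, 5.18 north. Direction back to start is (-21.57, -5.18): bearing = atan2(-21.57, -5.18) mod 360° = 256.49° ≈ 256°.

256°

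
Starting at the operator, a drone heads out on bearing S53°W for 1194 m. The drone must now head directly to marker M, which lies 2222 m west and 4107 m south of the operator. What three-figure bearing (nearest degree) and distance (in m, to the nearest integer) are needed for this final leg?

201°, 3618 m

Leg 1 (S53°W, 1194 m): east 1194 sin 233° = -953.57, north 1194 cos 233° = -718.57
Current position: (-953.57, -718.57). Target: (-2222, -4107). Remaining: Δeast = -1268.43, Δnorth = -3388.43.
Bearing = atan2(-1268.43, -3388.43) mod 360° = 200.52°; distance = √((-1268.43)² + (-3388.43)²) = 3618.064 m.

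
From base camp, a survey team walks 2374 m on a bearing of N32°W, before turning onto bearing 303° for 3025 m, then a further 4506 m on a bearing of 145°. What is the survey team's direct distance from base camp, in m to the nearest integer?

1211 m

Leg 1 (N32°W, 2374 m): east 2374 sin 328° = -1258.03, north 2374 cos 328° = 2013.27
Leg 2 (303°, 3025 m): east 3025 sin 303° = -2536.98, north 3025 cos 303° = 1647.53
Leg 3 (145°, 4506 m): east 4506 sin 145° = 2584.54, north 4506 cos 145° = -3691.10
Net: -1210.47 east, -30.30 north. Distance = √((-1210.47)² + (-30.30)²) = 1210.851 m.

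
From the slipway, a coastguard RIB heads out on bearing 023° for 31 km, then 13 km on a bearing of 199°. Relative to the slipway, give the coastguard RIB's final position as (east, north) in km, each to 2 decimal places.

(7.88, 16.24)

Leg 1 (023°, 31 km): east 31 sin 23° = 12.11, north 31 cos 23° = 28.54
Leg 2 (199°, 13 km): east 13 sin 199° = -4.23, north 13 cos 199° = -12.29
Summing: 7.88 km east, 16.24 km north → (7.88, 16.24).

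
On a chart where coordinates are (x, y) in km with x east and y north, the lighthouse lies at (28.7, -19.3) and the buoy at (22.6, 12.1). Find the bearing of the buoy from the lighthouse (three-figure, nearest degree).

349°

Δeast = 22.6 − 28.7 = -6.10; Δnorth = 12.1 − -19.3 = 31.40.
Bearing = atan2(Δeast, Δnorth) mod 360° = 349.01° ≈ 349°.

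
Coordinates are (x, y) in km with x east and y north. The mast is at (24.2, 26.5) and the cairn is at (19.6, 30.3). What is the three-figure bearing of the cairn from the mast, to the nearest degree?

310°

Δeast = 19.6 − 24.2 = -4.60; Δnorth = 30.3 − 26.5 = 3.80.
Bearing = atan2(Δeast, Δnorth) mod 360° = 309.56° ≈ 310°.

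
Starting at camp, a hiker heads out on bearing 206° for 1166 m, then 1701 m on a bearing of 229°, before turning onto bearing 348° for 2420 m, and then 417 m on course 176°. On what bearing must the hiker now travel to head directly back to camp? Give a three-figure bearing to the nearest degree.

085°

Leg 1 (206°, 1166 m): east 1166 sin 206° = -511.14, north 1166 cos 206° = -1047.99
Leg 2 (229°, 1701 m): east 1701 sin 229° = -1283.76, north 1701 cos 229° = -1115.96
Leg 3 (348°, 2420 m): east 2420 sin 348° = -503.15, north 2420 cos 348° = 2367.12
Leg 4 (176°, 417 m): east 417 sin 176° = 29.09, north 417 cos 176° = -415.98
Net displacement: -2268.96 east, -212.82 north. Direction back to start is (2268.96, 212.82): bearing = atan2(2268.96, 212.82) mod 360° = 84.64° ≈ 085°.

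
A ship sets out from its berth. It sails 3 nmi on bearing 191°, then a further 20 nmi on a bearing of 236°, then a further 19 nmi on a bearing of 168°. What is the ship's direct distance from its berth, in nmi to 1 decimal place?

35.3 nmi

Leg 1 (191°, 3 nmi): east 3 sin 191° = -0.57, north 3 cos 191° = -2.94
Leg 2 (236°, 20 nmi): east 20 sin 236° = -16.58, north 20 cos 236° = -11.18
Leg 3 (168°, 19 nmi): east 19 sin 168° = 3.95, north 19 cos 168° = -18.58
Net: -13.20 east, -32.71 north. Distance = √((-13.20)² + (-32.71)²) = 35.277 nmi.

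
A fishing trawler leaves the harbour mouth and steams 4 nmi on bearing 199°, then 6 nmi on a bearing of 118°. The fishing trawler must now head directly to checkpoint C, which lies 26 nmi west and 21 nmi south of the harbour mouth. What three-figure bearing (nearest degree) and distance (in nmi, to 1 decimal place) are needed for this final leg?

244°, 33.3 nmi

Leg 1 (199°, 4 nmi): east 4 sin 199° = -1.30, north 4 cos 199° = -3.78
Leg 2 (118°, 6 nmi): east 6 sin 118° = 5.30, north 6 cos 118° = -2.82
Current position: (4.00, -6.60). Target: (-26, -21). Remaining: Δeast = -30.00, Δnorth = -14.40.
Bearing = atan2(-30.00, -14.40) mod 360° = 244.35°; distance = √((-30.00)² + (-14.40)²) = 33.273 nmi.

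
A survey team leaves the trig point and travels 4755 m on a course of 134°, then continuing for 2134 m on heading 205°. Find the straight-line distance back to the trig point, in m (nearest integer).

5811 m

Leg 1 (134°, 4755 m): east 4755 sin 134° = 3420.46, north 4755 cos 134° = -3303.10
Leg 2 (205°, 2134 m): east 2134 sin 205° = -901.87, north 2134 cos 205° = -1934.06
Net: 2518.59 east, -5237.16 north. Distance = √((2518.59)² + (-5237.16)²) = 5811.297 m.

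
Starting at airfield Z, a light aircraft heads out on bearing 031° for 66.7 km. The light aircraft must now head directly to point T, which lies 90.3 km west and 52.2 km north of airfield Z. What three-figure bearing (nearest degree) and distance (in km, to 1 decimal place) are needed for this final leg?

Leg 1 (031°, 66.7 km): east 66.7 sin 31° = 34.35, north 66.7 cos 31° = 57.17
Current position: (34.35, 57.17). Target: (-90.3, 52.2). Remaining: Δeast = -124.65, Δnorth = -4.97.
Bearing = atan2(-124.65, -4.97) mod 360° = 267.72°; distance = √((-124.65)² + (-4.97)²) = 124.752 km.

268°, 124.8 km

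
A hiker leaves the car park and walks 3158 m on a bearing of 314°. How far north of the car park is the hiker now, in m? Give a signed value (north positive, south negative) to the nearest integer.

2194 m

Leg 1 (314°, 3158 m): east 3158 sin 314° = -2271.68, north 3158 cos 314° = 2193.73
Net north component: 2193.73 m.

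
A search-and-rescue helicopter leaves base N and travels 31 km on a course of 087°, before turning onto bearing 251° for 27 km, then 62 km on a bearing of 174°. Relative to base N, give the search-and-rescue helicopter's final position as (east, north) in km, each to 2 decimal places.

Leg 1 (087°, 31 km): east 31 sin 87° = 30.96, north 31 cos 87° = 1.62
Leg 2 (251°, 27 km): east 27 sin 251° = -25.53, north 27 cos 251° = -8.79
Leg 3 (174°, 62 km): east 62 sin 174° = 6.48, north 62 cos 174° = -61.66
Summing: 11.91 km east, -68.83 km north → (11.91, -68.83).

(11.91, -68.83)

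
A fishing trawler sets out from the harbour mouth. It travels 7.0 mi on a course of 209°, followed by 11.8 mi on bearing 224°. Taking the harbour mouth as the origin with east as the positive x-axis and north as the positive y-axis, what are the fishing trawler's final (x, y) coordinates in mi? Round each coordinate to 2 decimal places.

(-11.59, -14.61)

Leg 1 (209°, 7.0 mi): east 7.0 sin 209° = -3.39, north 7.0 cos 209° = -6.12
Leg 2 (224°, 11.8 mi): east 11.8 sin 224° = -8.20, north 11.8 cos 224° = -8.49
Summing: -11.59 mi east, -14.61 mi north → (-11.59, -14.61).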